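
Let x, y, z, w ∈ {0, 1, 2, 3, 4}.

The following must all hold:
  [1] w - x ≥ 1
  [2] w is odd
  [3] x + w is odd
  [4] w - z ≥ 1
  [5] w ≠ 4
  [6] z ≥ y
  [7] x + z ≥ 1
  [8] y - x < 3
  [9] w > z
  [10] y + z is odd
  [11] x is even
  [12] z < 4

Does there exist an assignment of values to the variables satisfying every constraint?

Take x = 0, y = 0, z = 1, w = 3. Then constraint 1: w - x = 3; constraint 4: w - z = 2, and every other listed constraint is also met.

Satisfiable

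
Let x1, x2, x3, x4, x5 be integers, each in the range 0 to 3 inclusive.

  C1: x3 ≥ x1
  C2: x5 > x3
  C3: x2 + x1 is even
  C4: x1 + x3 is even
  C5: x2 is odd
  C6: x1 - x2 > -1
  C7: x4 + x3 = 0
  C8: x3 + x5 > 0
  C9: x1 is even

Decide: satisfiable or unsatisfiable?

Unsatisfiable

Constraint 5 makes x2 odd and constraint 9 makes x1 even, so x2 + x1 must be odd. Constraint 3 says x2 + x1 is even — contradiction.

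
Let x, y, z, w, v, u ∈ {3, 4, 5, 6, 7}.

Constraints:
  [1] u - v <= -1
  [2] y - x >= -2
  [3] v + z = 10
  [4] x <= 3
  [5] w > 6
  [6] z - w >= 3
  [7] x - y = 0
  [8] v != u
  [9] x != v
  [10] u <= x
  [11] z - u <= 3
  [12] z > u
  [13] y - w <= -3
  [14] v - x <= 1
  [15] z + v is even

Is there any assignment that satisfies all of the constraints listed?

Constraints 1, 2, 6, 11, 13, and 14 give u − z ≥ -3, z − w ≥ 3, w − y ≥ 3, y − x ≥ -2, x − v ≥ -1, v − u ≥ 1.
Adding all 6 inequalities: the left sides telescope to 0, and the right sides sum to (-3) + 3 + 3 + (-2) + (-1) + 1 = 1. So 0 ≥ 1, which is false.

Unsatisfiable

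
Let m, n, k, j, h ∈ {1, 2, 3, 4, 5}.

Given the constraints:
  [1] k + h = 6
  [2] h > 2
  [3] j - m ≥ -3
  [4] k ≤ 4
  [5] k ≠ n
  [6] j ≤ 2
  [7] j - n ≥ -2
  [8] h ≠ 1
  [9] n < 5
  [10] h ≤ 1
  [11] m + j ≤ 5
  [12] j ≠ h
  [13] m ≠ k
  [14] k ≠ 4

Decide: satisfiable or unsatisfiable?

Unsatisfiable

From constraint 4: k ≤ 4. From constraint 10: h ≤ 1. Hence k + h ≤ 5. But constraint 1 requires k + h = 6, and 6 > 5. Contradiction.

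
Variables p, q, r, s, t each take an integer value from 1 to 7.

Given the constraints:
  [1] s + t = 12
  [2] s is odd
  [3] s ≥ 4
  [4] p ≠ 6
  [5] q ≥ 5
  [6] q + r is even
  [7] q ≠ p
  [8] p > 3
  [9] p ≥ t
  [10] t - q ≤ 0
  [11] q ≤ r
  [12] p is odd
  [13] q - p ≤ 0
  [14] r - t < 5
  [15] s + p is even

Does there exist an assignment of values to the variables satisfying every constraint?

Satisfiable

Try p = 7, q = 5, r = 7, s = 7, t = 5.
Check constraint 1: s + t = 12; constraint 10: t - q = 0. The remaining constraints are straightforward to verify.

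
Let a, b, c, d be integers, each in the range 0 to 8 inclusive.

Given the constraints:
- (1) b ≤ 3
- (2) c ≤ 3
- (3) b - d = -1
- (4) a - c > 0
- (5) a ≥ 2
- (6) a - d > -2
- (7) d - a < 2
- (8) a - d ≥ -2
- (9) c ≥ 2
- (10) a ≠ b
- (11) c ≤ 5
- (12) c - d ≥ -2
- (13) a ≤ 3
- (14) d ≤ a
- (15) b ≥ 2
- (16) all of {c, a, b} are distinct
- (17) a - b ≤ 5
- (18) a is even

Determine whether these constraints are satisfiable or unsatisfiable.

Constraints 1, 2, 5, 9, 13, and 15 confine each of c, a, b to the 2 values {2, 3}.
Constraint 16 requires all 3 of them to be distinct, but only 2 values are available — impossible by the pigeonhole principle.

Unsatisfiable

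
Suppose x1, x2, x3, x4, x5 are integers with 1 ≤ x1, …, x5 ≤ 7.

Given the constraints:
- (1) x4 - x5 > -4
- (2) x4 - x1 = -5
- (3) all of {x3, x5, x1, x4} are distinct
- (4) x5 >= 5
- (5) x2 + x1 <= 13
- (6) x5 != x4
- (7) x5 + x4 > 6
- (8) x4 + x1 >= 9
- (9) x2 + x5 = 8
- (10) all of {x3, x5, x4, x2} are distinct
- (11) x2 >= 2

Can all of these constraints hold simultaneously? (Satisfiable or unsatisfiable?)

Satisfiable

Take x1 = 7, x2 = 3, x3 = 1, x4 = 2, x5 = 5. Then constraint 1: x4 - x5 = -3; constraint 2: x4 - x1 = -5, and every other listed constraint is also met.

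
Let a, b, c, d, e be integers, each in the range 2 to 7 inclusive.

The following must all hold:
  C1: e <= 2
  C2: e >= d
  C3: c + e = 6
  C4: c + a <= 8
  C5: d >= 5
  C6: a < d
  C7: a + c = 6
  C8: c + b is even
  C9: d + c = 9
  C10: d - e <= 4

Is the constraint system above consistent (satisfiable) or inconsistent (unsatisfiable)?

Unsatisfiable

From constraints 2 and 5: e ≥ d and d ≥ 5, so e ≥ 5. From constraint 1: e ≤ 2. But 2 < 5, so no value of e works.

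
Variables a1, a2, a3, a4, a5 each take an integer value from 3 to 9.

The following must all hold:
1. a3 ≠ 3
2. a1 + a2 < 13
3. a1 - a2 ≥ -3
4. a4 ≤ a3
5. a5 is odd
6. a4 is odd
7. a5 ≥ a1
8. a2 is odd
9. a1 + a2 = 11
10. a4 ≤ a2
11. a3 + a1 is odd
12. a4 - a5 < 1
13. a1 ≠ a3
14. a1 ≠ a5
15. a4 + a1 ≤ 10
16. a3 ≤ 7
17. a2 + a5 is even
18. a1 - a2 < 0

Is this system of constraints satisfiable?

Try a1 = 4, a2 = 7, a3 = 5, a4 = 3, a5 = 5.
Check constraint 2: a1 + a2 = 11; constraint 3: a1 - a2 = -3; constraint 9: a1 + a2 = 11. The remaining constraints are straightforward to verify.

Satisfiable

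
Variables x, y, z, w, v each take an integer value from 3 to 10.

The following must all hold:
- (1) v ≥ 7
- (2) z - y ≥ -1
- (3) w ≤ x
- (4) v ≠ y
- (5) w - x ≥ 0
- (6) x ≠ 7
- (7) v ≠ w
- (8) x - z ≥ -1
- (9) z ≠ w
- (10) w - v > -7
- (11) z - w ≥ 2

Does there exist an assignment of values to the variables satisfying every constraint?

Unsatisfiable

Constraints 5, 8, and 11 give x − z ≥ -1, z − w ≥ 2, w − x ≥ 0.
Adding all 3 inequalities: the left sides telescope to 0, and the right sides sum to (-1) + 2 + 0 = 1. So 0 ≥ 1, which is false.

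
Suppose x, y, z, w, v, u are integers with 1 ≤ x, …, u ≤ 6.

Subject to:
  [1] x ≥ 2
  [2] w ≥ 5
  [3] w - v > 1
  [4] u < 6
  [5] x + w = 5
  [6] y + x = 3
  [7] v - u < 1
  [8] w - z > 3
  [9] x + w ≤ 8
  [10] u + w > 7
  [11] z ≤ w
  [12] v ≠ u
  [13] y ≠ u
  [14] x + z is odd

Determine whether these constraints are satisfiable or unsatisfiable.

From constraint 1: x ≥ 2. From constraint 2: w ≥ 5. Hence x + w ≥ 7. But constraint 5 requires x + w = 5, and 5 < 7. Contradiction.

Unsatisfiable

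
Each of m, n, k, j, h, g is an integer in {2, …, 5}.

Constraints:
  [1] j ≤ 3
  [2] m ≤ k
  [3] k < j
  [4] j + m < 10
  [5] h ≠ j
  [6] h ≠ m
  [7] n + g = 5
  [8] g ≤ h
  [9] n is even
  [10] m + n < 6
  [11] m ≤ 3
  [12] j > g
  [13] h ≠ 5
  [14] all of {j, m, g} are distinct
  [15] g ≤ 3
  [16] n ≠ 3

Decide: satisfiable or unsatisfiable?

Constraints 1, 11, and 15 confine each of j, m, g to the 2 values {2, 3} (the domain already gives each ≥ 2).
Constraint 14 requires all 3 of them to be distinct, but only 2 values are available — impossible by the pigeonhole principle.

Unsatisfiable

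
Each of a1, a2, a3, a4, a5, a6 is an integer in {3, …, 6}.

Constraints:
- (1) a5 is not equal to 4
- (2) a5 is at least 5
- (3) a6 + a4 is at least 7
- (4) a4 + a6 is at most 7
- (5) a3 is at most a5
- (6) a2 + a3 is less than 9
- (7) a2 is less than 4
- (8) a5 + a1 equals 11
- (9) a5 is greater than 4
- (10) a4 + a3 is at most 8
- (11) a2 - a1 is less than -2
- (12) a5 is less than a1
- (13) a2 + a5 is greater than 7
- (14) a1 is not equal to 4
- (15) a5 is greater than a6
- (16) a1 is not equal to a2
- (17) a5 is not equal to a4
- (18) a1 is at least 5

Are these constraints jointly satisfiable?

Satisfiable

Setting (a1, a2, a3, a4, a5, a6) = (6, 3, 4, 4, 5, 3) satisfies everything: constraint 3: a6 + a4 = 7; constraint 4: a4 + a6 = 7, and the others follow.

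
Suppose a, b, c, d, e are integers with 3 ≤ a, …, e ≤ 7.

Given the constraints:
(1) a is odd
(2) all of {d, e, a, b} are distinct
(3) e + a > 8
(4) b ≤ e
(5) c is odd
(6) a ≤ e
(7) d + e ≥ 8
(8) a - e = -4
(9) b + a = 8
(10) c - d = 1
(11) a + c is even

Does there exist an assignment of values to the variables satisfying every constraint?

Try a = 3, b = 5, c = 5, d = 4, e = 7.
Check constraint 3: e + a = 10; constraint 7: d + e = 11. The remaining constraints are straightforward to verify.

Satisfiable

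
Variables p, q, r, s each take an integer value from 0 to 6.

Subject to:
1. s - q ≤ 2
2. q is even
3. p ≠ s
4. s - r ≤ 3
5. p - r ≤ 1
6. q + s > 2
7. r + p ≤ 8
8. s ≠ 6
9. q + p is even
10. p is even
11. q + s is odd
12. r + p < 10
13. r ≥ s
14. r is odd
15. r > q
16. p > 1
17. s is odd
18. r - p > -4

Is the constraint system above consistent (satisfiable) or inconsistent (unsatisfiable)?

Try p = 4, q = 2, r = 3, s = 3.
Check constraint 1: s - q = 1; constraint 4: s - r = 0; constraint 5: p - r = 1. The remaining constraints are straightforward to verify.

Satisfiable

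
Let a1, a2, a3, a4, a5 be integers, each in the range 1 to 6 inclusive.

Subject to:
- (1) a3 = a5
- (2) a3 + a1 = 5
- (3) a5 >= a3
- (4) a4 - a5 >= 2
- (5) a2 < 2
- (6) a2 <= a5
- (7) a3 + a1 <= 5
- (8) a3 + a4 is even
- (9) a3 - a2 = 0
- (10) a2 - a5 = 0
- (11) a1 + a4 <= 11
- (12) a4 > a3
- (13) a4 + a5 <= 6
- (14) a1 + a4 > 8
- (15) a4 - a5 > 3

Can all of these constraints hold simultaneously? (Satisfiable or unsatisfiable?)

Take a1 = 4, a2 = 1, a3 = 1, a4 = 5, a5 = 1. Then constraint 2: a3 + a1 = 5; constraint 4: a4 - a5 = 4; constraint 7: a3 + a1 = 5, and every other listed constraint is also met.

Satisfiable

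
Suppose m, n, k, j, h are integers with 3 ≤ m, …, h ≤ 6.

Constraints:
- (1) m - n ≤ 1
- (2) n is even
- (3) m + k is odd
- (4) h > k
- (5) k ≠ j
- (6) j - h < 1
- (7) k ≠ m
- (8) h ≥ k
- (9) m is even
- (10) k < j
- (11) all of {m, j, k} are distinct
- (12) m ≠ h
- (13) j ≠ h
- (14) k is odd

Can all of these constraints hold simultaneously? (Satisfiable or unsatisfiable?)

Take m = 6, n = 6, k = 3, j = 4, h = 5. Then constraint 1: m - n = 0; constraint 6: j - h = -1, and every other listed constraint is also met.

Satisfiable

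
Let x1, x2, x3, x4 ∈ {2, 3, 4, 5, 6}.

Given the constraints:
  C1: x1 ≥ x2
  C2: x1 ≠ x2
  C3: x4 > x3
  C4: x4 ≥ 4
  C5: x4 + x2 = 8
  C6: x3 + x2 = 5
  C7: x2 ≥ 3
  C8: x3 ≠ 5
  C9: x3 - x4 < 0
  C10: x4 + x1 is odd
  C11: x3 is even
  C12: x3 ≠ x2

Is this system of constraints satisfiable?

One satisfying assignment is x1 = 4, x2 = 3, x3 = 2, x4 = 5.
For the less obvious constraints — constraint 5: x4 + x2 = 8; constraint 6: x3 + x2 = 5; constraint 9: x3 - x4 = -3 — and the others hold by inspection.

Satisfiable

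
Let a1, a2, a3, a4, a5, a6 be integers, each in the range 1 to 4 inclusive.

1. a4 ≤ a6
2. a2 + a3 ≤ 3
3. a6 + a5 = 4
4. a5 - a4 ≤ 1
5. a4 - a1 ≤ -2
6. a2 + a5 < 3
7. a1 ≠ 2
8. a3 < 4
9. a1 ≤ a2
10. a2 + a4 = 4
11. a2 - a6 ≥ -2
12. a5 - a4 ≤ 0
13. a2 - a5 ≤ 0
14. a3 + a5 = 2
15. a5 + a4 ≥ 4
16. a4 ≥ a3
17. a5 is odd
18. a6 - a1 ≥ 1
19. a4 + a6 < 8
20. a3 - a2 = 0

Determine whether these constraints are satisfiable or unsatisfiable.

Unsatisfiable

Constraints 5, 11, 12, 13, and 18 give a1 − a4 ≥ 2, a4 − a5 ≥ 0, a5 − a2 ≥ 0, a2 − a6 ≥ -2, a6 − a1 ≥ 1.
Adding all 5 inequalities: the left sides telescope to 0, and the right sides sum to 2 + 0 + 0 + (-2) + 1 = 1. So 0 ≥ 1, which is false.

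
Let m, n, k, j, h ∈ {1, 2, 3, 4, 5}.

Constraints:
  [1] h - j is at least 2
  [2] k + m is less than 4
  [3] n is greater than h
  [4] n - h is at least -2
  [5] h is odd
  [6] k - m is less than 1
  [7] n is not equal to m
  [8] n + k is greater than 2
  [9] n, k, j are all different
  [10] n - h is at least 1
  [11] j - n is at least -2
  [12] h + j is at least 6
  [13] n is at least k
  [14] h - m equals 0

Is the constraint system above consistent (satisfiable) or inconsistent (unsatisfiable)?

Unsatisfiable

Constraints 1, 10, and 11 give j − n ≥ -2, n − h ≥ 1, h − j ≥ 2.
Adding all 3 inequalities: the left sides telescope to 0, and the right sides sum to (-2) + 1 + 2 = 1. So 0 ≥ 1, which is false.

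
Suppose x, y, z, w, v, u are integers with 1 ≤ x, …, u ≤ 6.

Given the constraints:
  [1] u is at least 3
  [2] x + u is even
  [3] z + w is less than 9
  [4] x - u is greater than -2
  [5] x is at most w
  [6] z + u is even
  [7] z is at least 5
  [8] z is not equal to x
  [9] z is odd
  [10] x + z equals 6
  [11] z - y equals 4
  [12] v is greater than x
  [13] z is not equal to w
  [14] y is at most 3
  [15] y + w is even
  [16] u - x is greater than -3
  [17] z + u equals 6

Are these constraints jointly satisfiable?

From constraint 7: z ≥ 5. From constraint 1: u ≥ 3. Hence z + u ≥ 8. But constraint 17 requires z + u = 6, and 6 < 8. Contradiction.

Unsatisfiable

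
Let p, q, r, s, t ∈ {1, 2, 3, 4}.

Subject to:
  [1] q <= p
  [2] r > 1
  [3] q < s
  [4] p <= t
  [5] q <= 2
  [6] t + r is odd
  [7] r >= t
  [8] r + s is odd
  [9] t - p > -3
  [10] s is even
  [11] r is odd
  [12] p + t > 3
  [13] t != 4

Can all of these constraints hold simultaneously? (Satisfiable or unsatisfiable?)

Satisfiable

One satisfying assignment is p = 2, q = 2, r = 3, s = 4, t = 2.
For the less obvious constraints — constraint 9: t - p = 0; constraint 12: p + t = 4 — and the others hold by inspection.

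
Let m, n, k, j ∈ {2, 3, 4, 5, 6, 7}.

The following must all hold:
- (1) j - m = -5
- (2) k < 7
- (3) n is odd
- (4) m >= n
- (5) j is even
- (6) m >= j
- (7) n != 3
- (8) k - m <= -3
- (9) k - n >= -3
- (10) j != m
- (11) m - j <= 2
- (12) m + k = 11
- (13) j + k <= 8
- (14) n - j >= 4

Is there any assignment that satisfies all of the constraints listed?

Unsatisfiable

Constraints 8, 9, 11, and 14 give m − k ≥ 3, k − n ≥ -3, n − j ≥ 4, j − m ≥ -2.
Adding all 4 inequalities: the left sides telescope to 0, and the right sides sum to 3 + (-3) + 4 + (-2) = 2. So 0 ≥ 2, which is false.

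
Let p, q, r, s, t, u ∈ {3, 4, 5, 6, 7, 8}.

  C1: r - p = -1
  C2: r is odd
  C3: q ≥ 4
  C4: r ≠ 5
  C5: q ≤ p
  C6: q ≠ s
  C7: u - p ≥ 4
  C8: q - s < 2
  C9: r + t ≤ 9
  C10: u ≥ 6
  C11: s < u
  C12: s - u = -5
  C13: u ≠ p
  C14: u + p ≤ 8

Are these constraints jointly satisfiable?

Unsatisfiable

From constraint 10: u ≥ 6. From constraints 3 and 5: p ≥ q ≥ 4. Hence u + p ≥ 10. But constraint 14 requires u + p ≤ 8, and 8 < 10. Contradiction.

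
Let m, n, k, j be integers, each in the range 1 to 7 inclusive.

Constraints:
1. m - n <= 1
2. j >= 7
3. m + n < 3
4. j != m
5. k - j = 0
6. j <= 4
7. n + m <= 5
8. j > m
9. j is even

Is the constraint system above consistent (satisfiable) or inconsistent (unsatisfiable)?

Unsatisfiable

From constraint 2: j ≥ 7. From constraint 6: j ≤ 4. But 4 < 7, so no value of j works.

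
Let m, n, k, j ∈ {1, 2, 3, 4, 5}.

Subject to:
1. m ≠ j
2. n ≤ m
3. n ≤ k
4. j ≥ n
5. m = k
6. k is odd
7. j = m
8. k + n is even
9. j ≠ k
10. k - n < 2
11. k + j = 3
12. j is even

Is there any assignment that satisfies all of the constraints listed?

From constraints 5 and 7, j = m = k, so j = k. But constraint 9 says j ≠ k. Contradiction.

Unsatisfiable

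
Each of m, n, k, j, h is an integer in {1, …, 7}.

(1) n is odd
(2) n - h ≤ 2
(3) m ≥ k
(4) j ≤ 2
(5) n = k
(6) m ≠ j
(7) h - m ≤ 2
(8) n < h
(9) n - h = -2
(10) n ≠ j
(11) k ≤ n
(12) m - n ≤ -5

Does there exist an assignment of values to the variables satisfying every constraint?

Constraints 2, 7, and 12 give m − h ≥ -2, h − n ≥ -2, n − m ≥ 5.
Adding all 3 inequalities: the left sides telescope to 0, and the right sides sum to (-2) + (-2) + 5 = 1. So 0 ≥ 1, which is false.

Unsatisfiable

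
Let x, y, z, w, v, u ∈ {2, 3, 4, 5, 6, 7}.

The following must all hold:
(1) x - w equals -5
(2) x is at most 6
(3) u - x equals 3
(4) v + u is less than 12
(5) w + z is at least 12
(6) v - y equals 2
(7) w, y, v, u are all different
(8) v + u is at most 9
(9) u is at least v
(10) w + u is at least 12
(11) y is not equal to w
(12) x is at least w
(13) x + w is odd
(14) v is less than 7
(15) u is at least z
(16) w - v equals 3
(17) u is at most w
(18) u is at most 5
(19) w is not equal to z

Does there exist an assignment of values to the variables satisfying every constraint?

Unsatisfiable

From constraints 2 and 12: w ≤ x ≤ 6. From constraints 15 and 18: z ≤ u ≤ 5. Hence w + z ≤ 11. But constraint 5 requires w + z ≥ 12, and 12 > 11. Contradiction.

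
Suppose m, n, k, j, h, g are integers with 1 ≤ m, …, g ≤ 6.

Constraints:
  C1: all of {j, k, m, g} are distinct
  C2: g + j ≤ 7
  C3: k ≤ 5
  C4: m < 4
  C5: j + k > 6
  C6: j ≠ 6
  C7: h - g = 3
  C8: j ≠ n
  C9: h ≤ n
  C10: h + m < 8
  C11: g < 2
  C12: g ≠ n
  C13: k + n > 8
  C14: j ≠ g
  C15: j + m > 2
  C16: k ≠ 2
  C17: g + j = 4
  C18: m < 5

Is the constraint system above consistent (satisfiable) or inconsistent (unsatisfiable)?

Satisfiable

The assignment m = 2, n = 4, k = 5, j = 3, h = 4, g = 1 works:
  constraint 2 holds since g + j = 4.
  constraint 5 holds since j + k = 8.
The rest check out directly.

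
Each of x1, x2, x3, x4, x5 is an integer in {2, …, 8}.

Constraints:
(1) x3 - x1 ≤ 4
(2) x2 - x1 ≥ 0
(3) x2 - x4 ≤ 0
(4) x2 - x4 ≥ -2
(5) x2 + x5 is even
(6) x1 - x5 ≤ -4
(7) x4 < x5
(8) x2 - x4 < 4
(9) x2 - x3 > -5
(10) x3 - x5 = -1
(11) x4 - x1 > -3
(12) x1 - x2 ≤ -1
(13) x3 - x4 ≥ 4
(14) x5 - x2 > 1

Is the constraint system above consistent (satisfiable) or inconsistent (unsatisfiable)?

Constraints 1, 3, 12, and 13 give x3 − x4 ≥ 4, x4 − x2 ≥ 0, x2 − x1 ≥ 1, x1 − x3 ≥ -4.
Adding all 4 inequalities: the left sides telescope to 0, and the right sides sum to 4 + 0 + 1 + (-4) = 1. So 0 ≥ 1, which is false.

Unsatisfiable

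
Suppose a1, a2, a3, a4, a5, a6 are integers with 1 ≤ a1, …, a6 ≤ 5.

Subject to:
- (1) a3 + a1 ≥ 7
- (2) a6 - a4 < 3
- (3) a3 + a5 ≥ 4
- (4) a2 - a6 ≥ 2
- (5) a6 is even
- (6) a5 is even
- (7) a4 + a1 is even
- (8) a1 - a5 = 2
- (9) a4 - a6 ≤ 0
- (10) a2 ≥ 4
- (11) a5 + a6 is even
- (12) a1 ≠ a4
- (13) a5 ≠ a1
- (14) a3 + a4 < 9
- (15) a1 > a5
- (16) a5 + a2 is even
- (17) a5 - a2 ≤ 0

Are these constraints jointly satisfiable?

Satisfiable

One satisfying assignment is a1 = 4, a2 = 4, a3 = 4, a4 = 2, a5 = 2, a6 = 2.
For the less obvious constraints — constraint 1: a3 + a1 = 8; constraint 2: a6 - a4 = 0; constraint 3: a3 + a5 = 6 — and the others hold by inspection.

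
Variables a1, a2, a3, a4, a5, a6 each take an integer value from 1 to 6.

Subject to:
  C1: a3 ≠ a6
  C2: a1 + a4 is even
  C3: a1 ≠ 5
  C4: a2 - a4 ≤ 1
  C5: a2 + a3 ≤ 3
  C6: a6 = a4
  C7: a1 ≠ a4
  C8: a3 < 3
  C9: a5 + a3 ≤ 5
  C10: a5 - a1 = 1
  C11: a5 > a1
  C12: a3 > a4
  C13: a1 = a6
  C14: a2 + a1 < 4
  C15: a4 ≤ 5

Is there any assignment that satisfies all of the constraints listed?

Unsatisfiable

From constraints 6 and 13, a1 = a6 = a4, so a1 = a4. But constraint 7 says a1 ≠ a4. Contradiction.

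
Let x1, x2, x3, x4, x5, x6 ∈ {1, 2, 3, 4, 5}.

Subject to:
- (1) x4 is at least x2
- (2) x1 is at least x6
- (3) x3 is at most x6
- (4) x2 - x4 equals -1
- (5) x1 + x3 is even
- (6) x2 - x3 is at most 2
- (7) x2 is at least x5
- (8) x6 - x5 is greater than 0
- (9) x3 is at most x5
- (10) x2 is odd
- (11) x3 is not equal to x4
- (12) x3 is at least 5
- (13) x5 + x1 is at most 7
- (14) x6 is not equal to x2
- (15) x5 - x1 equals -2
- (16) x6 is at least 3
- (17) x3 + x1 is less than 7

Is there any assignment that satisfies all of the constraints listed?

From constraints 9 and 12: x5 ≥ x3 ≥ 5. From constraints 2 and 16: x1 ≥ x6 ≥ 3. Hence x5 + x1 ≥ 8. But constraint 13 requires x5 + x1 ≤ 7, and 7 < 8. Contradiction.

Unsatisfiable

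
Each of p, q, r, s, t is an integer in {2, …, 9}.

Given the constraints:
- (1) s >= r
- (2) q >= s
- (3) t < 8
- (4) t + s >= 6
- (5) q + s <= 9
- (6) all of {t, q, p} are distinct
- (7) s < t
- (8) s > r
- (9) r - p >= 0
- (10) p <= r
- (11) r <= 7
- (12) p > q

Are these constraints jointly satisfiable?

Unsatisfiable

Constraints 2, 8, 10, and 12 give q < p, p ≤ r, r < s, s ≤ q. Chaining: q < p ≤ r < s ≤ q, which forces q < q — impossible.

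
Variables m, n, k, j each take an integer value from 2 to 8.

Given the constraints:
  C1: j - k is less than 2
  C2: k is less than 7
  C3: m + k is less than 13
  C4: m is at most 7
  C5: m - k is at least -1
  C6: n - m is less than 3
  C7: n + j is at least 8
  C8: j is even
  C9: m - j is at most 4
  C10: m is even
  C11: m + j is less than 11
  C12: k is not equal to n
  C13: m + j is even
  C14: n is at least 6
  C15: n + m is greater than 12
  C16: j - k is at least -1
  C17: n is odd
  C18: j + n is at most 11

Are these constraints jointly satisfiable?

Take m = 6, n = 7, k = 4, j = 4. Then constraint 1: j - k = 0; constraint 3: m + k = 10; constraint 5: m - k = 2, and every other listed constraint is also met.

Satisfiable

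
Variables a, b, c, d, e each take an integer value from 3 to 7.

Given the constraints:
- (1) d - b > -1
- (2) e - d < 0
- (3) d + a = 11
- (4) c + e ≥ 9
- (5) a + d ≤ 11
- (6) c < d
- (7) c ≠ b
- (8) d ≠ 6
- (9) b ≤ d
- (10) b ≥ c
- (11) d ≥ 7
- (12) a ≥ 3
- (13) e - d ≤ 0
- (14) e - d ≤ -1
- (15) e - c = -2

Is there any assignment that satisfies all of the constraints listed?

Satisfiable

Setting (a, b, c, d, e) = (4, 7, 6, 7, 4) satisfies everything: constraint 1: d - b = 0; constraint 2: e - d = -3, and the others follow.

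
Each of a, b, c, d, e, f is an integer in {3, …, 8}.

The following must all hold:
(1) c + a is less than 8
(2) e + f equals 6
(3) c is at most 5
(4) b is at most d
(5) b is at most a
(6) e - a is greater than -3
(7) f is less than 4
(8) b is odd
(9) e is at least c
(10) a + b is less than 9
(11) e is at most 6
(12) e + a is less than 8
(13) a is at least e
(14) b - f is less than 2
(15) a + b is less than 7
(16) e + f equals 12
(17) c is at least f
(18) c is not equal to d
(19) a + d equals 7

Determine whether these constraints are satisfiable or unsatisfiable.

Unsatisfiable

From constraint 11: e ≤ 6. From constraints 3 and 17: f ≤ c ≤ 5. Hence e + f ≤ 11. But constraint 16 requires e + f = 12, and 12 > 11. Contradiction.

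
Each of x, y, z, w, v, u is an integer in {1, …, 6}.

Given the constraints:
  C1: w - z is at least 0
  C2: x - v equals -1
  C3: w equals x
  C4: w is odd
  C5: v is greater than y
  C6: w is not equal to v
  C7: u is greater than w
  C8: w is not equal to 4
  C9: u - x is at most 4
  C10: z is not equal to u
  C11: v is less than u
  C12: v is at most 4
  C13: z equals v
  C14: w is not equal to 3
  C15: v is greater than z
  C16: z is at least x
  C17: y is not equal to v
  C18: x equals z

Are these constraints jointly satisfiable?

From constraints 3, 13, and 18, w = x = z = v, so w = v. But constraint 6 says w ≠ v. Contradiction.

Unsatisfiable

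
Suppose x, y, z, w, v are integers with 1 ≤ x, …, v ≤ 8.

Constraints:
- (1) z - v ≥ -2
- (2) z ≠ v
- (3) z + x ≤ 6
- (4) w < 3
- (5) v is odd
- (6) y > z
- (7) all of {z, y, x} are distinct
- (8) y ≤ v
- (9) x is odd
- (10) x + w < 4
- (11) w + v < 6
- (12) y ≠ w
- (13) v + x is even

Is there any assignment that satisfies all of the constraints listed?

Satisfiable

Setting (x, y, z, w, v) = (1, 3, 2, 1, 3) satisfies everything: constraint 1: z - v = -1; constraint 3: z + x = 3, and the others follow.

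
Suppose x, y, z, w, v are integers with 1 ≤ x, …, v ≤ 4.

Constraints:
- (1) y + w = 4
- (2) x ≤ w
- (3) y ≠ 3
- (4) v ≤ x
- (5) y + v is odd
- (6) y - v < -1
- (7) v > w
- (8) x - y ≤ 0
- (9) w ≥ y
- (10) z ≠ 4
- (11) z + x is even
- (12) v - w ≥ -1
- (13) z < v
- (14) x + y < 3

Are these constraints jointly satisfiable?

Unsatisfiable

Constraints 4, 7, 8, and 9 give w < v, v ≤ x, x ≤ y, y ≤ w. Chaining: w < v ≤ x ≤ y ≤ w, which forces w < w — impossible.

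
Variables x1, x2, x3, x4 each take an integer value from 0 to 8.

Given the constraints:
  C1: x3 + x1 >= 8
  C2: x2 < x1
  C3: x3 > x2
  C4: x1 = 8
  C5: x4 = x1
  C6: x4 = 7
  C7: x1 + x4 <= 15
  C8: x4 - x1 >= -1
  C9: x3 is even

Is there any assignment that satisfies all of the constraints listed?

Constraint 6 fixes x4 = 7 and constraint 4 fixes x1 = 8, but constraint 5 requires x4 = x1. Since 7 ≠ 8, contradiction.

Unsatisfiable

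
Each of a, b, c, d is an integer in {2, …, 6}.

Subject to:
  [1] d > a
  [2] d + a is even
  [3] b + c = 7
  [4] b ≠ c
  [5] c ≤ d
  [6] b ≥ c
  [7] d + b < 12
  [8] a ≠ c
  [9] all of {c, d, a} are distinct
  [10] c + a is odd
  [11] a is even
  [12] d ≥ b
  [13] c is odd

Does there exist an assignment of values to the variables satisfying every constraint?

Setting (a, b, c, d) = (4, 4, 3, 6) satisfies everything: constraint 3: b + c = 7; constraint 7: d + b = 10, and the others follow.

Satisfiable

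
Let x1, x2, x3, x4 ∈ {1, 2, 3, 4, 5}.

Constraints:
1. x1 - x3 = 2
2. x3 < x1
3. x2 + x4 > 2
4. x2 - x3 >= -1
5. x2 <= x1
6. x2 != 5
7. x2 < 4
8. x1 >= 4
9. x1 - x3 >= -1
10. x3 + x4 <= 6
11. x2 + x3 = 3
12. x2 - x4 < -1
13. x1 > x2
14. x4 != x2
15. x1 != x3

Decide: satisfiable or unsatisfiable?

One satisfying assignment is x1 = 4, x2 = 1, x3 = 2, x4 = 4.
For the less obvious constraints — constraint 1: x1 - x3 = 2; constraint 3: x2 + x4 = 5 — and the others hold by inspection.

Satisfiable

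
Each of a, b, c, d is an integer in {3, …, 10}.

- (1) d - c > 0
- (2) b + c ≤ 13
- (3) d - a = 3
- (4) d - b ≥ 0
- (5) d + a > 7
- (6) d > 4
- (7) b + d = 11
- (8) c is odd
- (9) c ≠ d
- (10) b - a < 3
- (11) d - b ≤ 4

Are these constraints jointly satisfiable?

Satisfiable

The assignment a = 3, b = 5, c = 5, d = 6 works:
  constraint 1 holds since d - c = 1.
  constraint 2 holds since b + c = 10.
The rest check out directly.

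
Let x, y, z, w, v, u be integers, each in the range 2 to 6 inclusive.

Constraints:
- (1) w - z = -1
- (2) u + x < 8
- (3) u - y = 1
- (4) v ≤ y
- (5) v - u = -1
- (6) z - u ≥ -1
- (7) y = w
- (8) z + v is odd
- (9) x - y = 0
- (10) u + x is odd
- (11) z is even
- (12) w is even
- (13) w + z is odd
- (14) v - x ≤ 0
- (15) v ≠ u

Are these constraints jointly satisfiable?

Constraint 12 makes w even and constraint 11 makes z even, so w + z must be even. Constraint 13 says w + z is odd — contradiction.

Unsatisfiable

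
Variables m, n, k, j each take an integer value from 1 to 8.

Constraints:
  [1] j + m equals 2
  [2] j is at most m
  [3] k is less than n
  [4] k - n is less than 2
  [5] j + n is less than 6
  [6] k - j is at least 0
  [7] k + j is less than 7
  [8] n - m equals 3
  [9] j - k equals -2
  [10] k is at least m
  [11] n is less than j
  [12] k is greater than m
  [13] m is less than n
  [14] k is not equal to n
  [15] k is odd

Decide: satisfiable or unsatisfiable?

Constraints 2, 3, 10, and 11 give j ≤ m, m ≤ k, k < n, n < j. Chaining: j ≤ m ≤ k < n < j, which forces j < j — impossible.

Unsatisfiable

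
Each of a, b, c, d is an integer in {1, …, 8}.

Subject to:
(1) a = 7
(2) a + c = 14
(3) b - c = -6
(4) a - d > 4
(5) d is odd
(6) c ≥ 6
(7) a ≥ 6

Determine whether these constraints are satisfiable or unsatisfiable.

The assignment a = 7, b = 1, c = 7, d = 1 works:
  constraint 2 holds since a + c = 14.
  constraint 3 holds since b - c = -6.
The rest check out directly.

Satisfiable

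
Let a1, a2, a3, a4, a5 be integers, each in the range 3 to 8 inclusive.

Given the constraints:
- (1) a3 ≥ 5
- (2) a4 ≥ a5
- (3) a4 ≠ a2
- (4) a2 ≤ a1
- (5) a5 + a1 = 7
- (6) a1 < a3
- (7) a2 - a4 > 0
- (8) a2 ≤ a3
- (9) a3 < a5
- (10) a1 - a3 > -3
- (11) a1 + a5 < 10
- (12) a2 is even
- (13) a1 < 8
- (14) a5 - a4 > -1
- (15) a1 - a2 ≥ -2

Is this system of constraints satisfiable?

Constraints 2, 4, 6, 7, and 9 give a5 ≤ a4, a4 < a2, a2 ≤ a1, a1 < a3, a3 < a5. Chaining: a5 ≤ a4 < a2 ≤ a1 < a3 < a5, which forces a5 < a5 — impossible.

Unsatisfiable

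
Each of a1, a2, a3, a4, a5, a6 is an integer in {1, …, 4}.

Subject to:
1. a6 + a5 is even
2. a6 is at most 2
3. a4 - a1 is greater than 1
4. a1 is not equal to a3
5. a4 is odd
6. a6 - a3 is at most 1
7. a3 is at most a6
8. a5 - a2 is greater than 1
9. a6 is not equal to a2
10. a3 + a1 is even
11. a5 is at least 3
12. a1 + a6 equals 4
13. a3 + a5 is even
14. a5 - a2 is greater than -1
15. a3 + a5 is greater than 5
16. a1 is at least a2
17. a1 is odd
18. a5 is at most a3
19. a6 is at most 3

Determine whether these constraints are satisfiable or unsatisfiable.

From constraints 11 and 18: a3 ≥ a5 and a5 ≥ 3, so a3 ≥ 3. From constraints 2 and 7: a3 ≤ a6 and a6 ≤ 2, so a3 ≤ 2. But 2 < 3, so no value of a3 works.

Unsatisfiable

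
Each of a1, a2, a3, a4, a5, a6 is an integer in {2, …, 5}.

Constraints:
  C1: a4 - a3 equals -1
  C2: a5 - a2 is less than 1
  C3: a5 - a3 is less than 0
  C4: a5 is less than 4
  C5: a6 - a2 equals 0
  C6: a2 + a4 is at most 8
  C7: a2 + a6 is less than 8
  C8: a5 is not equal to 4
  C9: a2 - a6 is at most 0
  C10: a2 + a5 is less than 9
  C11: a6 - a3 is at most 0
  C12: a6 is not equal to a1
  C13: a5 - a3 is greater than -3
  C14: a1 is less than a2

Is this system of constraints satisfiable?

Try a1 = 2, a2 = 3, a3 = 4, a4 = 3, a5 = 3, a6 = 3.
Check constraint 1: a4 - a3 = -1; constraint 2: a5 - a2 = 0; constraint 3: a5 - a3 = -1. The remaining constraints are straightforward to verify.

Satisfiable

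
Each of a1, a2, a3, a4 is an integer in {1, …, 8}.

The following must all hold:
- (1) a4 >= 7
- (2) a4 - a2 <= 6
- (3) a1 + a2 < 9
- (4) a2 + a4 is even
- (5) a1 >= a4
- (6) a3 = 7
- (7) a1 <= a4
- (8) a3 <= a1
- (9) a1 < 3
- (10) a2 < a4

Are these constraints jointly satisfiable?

Unsatisfiable

From constraints 1 and 5: a1 ≥ a4 and a4 ≥ 7, so a1 ≥ 7. From constraint 9: a1 ≤ 2. But 2 < 7, so no value of a1 works.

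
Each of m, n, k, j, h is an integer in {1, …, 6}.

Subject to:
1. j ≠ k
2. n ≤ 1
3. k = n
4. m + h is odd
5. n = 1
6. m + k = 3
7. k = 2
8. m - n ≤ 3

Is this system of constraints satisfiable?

Unsatisfiable

Constraint 7 fixes k = 2 and constraint 5 fixes n = 1, but constraint 3 requires k = n. Since 2 ≠ 1, contradiction.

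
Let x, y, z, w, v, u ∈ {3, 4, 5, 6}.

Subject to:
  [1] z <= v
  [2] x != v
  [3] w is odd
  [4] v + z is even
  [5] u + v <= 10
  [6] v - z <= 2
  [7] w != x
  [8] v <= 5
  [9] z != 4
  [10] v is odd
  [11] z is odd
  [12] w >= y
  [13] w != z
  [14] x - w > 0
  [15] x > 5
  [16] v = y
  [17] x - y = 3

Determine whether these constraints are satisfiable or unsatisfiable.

Take x = 6, y = 3, z = 3, w = 5, v = 3, u = 5. Then constraint 5: u + v = 8; constraint 6: v - z = 0, and every other listed constraint is also met.

Satisfiable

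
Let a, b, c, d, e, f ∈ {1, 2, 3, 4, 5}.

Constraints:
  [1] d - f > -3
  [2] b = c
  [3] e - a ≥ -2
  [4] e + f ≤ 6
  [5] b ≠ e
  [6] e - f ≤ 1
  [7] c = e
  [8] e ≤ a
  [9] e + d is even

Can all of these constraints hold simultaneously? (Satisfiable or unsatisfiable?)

From constraints 2 and 7, b = c = e, so b = e. But constraint 5 says b ≠ e. Contradiction.

Unsatisfiable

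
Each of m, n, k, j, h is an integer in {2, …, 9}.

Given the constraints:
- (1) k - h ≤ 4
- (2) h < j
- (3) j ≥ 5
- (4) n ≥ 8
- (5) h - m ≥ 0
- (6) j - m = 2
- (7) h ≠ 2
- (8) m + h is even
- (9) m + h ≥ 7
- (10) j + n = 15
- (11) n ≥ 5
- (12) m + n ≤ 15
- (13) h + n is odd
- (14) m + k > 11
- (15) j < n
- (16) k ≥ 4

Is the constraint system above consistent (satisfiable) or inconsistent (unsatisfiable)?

Setting (m, n, k, j, h) = (4, 9, 8, 6, 4) satisfies everything: constraint 1: k - h = 4; constraint 5: h - m = 0, and the others follow.

Satisfiable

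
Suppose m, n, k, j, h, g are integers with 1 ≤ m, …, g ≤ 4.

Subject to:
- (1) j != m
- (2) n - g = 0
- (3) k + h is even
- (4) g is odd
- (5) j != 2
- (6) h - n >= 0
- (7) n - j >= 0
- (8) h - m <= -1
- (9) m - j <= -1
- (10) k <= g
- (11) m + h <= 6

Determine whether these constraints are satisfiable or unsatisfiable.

Unsatisfiable

Constraints 6, 7, 8, and 9 give m − h ≥ 1, h − n ≥ 0, n − j ≥ 0, j − m ≥ 1.
Adding all 4 inequalities: the left sides telescope to 0, and the right sides sum to 1 + 0 + 0 + 1 = 2. So 0 ≥ 2, which is false.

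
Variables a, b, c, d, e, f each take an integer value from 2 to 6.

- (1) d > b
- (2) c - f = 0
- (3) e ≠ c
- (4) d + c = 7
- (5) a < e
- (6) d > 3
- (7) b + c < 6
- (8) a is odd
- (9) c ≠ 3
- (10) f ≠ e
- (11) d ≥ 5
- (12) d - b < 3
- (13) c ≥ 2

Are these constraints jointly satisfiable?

Satisfiable

Take a = 3, b = 3, c = 2, d = 5, e = 4, f = 2. Then constraint 2: c - f = 0; constraint 4: d + c = 7, and every other listed constraint is also met.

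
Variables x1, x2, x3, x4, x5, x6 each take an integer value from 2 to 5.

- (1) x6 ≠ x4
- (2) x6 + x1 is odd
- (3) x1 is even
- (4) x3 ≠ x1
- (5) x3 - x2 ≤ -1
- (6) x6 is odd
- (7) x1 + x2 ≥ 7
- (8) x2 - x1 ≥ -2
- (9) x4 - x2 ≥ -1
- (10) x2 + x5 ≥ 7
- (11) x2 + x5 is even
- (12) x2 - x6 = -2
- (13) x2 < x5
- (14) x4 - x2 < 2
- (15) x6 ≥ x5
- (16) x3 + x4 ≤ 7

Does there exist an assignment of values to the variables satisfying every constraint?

Satisfiable

The assignment x1 = 4, x2 = 3, x3 = 2, x4 = 4, x5 = 5, x6 = 5 works:
  constraint 5 holds since x3 - x2 = -1.
  constraint 7 holds since x1 + x2 = 7.
The rest check out directly.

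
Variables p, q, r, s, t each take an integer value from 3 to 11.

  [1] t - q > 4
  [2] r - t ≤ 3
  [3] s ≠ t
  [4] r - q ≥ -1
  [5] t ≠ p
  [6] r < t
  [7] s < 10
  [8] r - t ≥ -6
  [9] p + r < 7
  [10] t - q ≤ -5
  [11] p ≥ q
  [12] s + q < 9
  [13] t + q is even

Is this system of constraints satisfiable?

Unsatisfiable

Constraints 2, 4, and 10 give q − t ≥ 5, t − r ≥ -3, r − q ≥ -1.
Adding all 3 inequalities: the left sides telescope to 0, and the right sides sum to 5 + (-3) + (-1) = 1. So 0 ≥ 1, which is false.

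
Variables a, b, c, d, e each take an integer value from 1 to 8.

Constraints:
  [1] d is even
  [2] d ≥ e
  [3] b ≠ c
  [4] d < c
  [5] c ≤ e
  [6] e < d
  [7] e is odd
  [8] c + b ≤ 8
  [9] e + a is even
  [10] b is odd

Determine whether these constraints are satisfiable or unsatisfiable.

Constraints 4, 5, and 6 give e < d, d < c, c ≤ e. Chaining: e < d < c ≤ e, which forces e < e — impossible.

Unsatisfiable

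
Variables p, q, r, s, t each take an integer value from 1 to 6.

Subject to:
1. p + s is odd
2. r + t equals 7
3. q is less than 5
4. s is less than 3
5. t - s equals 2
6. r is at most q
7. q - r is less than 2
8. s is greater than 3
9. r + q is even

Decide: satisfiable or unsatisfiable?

Unsatisfiable

From constraint 8: s ≥ 4. From constraint 4: s ≤ 2. But 2 < 4, so no value of s works.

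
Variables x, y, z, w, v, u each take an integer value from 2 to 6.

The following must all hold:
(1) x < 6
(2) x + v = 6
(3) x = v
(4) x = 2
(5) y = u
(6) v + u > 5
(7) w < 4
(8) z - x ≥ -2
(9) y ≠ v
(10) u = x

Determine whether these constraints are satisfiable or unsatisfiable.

Unsatisfiable

From constraints 3, 5, and 10, y = u = x = v, so y = v. But constraint 9 says y ≠ v. Contradiction.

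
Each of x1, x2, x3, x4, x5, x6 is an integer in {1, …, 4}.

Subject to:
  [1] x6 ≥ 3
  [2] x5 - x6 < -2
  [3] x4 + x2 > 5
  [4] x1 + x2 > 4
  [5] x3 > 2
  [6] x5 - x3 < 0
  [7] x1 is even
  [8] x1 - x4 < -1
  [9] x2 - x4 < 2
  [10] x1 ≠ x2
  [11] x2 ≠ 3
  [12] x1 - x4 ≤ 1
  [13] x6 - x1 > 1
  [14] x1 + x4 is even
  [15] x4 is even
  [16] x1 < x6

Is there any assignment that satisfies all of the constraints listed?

The assignment x1 = 2, x2 = 4, x3 = 4, x4 = 4, x5 = 1, x6 = 4 works:
  constraint 2 holds since x5 - x6 = -3.
  constraint 3 holds since x4 + x2 = 8.
  constraint 4 holds since x1 + x2 = 6.
The rest check out directly.

Satisfiable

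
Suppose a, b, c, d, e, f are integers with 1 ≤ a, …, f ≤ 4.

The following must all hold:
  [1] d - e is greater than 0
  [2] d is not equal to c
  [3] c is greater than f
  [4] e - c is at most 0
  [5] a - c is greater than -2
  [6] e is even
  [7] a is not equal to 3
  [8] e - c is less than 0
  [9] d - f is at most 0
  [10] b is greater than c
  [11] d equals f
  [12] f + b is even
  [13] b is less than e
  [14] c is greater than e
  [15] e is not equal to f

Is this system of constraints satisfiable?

Unsatisfiable

Constraints 1, 3, 9, 10, and 13 give e < d, d ≤ f, f < c, c < b, b < e. Chaining: e < d ≤ f < c < b < e, which forces e < e — impossible.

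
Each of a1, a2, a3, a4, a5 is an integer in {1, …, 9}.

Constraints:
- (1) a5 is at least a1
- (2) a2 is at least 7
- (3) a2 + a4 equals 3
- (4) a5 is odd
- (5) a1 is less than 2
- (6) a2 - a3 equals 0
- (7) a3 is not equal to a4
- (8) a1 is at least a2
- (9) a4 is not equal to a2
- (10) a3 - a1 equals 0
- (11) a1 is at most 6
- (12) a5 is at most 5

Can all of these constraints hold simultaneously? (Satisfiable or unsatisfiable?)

Unsatisfiable

From constraints 2 and 8: a1 ≥ a2 and a2 ≥ 7, so a1 ≥ 7. From constraints 1 and 12: a1 ≤ a5 and a5 ≤ 5, so a1 ≤ 5. But 5 < 7, so no value of a1 works.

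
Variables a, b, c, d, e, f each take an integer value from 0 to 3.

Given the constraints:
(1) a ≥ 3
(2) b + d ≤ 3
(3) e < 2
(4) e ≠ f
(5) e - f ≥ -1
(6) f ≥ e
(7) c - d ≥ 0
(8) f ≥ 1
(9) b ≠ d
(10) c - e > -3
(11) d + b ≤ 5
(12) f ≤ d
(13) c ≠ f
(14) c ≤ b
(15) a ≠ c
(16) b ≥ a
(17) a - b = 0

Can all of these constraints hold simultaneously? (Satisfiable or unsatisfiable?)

From constraints 1 and 16: b ≥ a ≥ 3. From constraints 8 and 12: d ≥ f ≥ 1. Hence b + d ≥ 4. But constraint 2 requires b + d ≤ 3, and 3 < 4. Contradiction.

Unsatisfiable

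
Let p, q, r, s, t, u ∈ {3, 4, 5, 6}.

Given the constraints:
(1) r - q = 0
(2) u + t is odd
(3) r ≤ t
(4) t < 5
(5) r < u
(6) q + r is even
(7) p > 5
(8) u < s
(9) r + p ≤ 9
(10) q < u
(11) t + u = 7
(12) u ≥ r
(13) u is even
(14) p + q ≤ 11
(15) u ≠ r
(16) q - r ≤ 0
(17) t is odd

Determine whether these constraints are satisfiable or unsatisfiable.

Satisfiable

Take p = 6, q = 3, r = 3, s = 5, t = 3, u = 4. Then constraint 1: r - q = 0; constraint 9: r + p = 9; constraint 11: t + u = 7, and every other listed constraint is also met.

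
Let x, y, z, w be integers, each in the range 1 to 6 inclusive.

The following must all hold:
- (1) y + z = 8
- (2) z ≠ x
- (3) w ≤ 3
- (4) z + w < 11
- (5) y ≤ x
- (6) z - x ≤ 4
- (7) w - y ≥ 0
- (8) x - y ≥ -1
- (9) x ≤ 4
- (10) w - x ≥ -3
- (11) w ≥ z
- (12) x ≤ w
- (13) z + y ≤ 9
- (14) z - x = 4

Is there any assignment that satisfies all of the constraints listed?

From constraints 5 and 9: y ≤ x ≤ 4. From constraints 3 and 11: z ≤ w ≤ 3. Hence y + z ≤ 7. But constraint 1 requires y + z = 8, and 8 > 7. Contradiction.

Unsatisfiable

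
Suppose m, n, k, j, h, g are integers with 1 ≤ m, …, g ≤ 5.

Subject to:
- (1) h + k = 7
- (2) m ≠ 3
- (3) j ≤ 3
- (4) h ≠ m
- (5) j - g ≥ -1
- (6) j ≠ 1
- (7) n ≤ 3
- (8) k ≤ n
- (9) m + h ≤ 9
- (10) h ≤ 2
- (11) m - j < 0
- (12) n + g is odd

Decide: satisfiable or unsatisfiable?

From constraint 10: h ≤ 2. From constraints 7 and 8: k ≤ n ≤ 3. Hence h + k ≤ 5. But constraint 1 requires h + k = 7, and 7 > 5. Contradiction.

Unsatisfiable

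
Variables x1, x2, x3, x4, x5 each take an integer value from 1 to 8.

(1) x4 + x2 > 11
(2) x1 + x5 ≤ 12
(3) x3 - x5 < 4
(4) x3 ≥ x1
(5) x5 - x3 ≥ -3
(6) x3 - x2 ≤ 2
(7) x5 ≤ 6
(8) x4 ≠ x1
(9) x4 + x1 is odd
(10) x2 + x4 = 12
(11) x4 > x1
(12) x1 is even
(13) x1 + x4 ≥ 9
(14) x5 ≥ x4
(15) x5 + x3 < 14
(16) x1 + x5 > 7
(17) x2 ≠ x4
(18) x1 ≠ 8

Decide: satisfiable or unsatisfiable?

Satisfiable

Try x1 = 4, x2 = 7, x3 = 7, x4 = 5, x5 = 5.
Check constraint 1: x4 + x2 = 12; constraint 2: x1 + x5 = 9. The remaining constraints are straightforward to verify.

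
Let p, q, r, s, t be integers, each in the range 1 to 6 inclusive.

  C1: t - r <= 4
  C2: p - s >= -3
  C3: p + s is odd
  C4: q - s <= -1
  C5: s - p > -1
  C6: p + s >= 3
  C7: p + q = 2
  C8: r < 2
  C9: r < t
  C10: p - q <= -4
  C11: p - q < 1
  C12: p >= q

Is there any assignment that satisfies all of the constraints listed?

Constraints 2, 4, and 10 give s − q ≥ 1, q − p ≥ 4, p − s ≥ -3.
Adding all 3 inequalities: the left sides telescope to 0, and the right sides sum to 1 + 4 + (-3) = 2. So 0 ≥ 2, which is false.

Unsatisfiable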